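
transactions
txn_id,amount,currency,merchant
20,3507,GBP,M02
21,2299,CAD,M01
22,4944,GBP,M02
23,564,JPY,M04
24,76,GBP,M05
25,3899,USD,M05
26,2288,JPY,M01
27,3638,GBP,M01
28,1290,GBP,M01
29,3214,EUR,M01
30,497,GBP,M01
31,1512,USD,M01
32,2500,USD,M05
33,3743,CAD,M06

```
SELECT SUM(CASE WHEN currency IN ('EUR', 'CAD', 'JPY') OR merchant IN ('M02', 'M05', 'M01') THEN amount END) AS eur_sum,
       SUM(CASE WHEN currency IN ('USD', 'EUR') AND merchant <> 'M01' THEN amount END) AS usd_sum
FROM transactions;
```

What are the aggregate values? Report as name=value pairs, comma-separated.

eur_sum=33971, usd_sum=6399

[eur_sum: currency IN ('EUR', 'CAD', 'JPY') OR merchant IN ('M02', 'M05', 'M01')]
txn_id=20: ✓ → 3507
txn_id=21: ✓ → 2299
txn_id=22: ✓ → 4944
txn_id=23: ✓ → 564
txn_id=24: ✓ → 76
txn_id=25: ✓ → 3899
txn_id=26: ✓ → 2288
txn_id=27: ✓ → 3638
txn_id=28: ✓ → 1290
txn_id=29: ✓ → 3214
txn_id=30: ✓ → 497
txn_id=31: ✓ → 1512
txn_id=32: ✓ → 2500
txn_id=33: ✓ → 3743
eur_sum = 3507 + 2299 + 4944 + 564 + 76 + 3899 + 2288 + 3638 + 1290 + 3214 + 497 + 1512 + 2500 + 3743 = 33971
—
[usd_sum: currency IN ('USD', 'EUR') AND merchant <> 'M01']
txn_id=20: ✗
txn_id=21: ✗
txn_id=22: ✗
txn_id=23: ✗
txn_id=24: ✗
txn_id=25: ✓ → 3899
txn_id=26: ✗
txn_id=27: ✗
txn_id=28: ✗
txn_id=29: ✗
txn_id=30: ✗
txn_id=31: ✗
txn_id=32: ✓ → 2500
txn_id=33: ✗
usd_sum = 3899 + 2500 = 6399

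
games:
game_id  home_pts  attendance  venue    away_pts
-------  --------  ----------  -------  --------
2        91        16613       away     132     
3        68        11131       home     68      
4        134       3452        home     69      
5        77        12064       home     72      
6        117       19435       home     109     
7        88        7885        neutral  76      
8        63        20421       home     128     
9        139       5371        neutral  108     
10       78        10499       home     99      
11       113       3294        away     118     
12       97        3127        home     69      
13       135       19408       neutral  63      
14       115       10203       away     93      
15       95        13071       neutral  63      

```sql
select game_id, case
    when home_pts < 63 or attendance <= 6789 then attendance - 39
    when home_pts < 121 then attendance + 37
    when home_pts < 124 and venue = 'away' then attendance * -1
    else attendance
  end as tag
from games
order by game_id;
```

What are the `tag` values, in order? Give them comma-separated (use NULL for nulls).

16650, 11168, 3413, 12101, 19472, 7922, 20458, 5332, 10536, 3255, 3088, 19408, 10240, 13108

game_id=2: home_pts < 121 → 16650
game_id=3: home_pts < 121 → 11168
game_id=4: home_pts < 63 or attendance <= 6789 → 3413
game_id=5: home_pts < 121 → 12101
game_id=6: home_pts < 121 → 19472
game_id=7: home_pts < 121 → 7922
game_id=8: home_pts < 121 → 20458
game_id=9: home_pts < 63 or attendance <= 6789 → 5332
game_id=10: home_pts < 121 → 10536
game_id=11: home_pts < 63 or attendance <= 6789 → 3255
game_id=12: home_pts < 63 or attendance <= 6789 → 3088
game_id=13: ELSE → 19408
game_id=14: home_pts < 121 → 10240
game_id=15: home_pts < 121 → 13108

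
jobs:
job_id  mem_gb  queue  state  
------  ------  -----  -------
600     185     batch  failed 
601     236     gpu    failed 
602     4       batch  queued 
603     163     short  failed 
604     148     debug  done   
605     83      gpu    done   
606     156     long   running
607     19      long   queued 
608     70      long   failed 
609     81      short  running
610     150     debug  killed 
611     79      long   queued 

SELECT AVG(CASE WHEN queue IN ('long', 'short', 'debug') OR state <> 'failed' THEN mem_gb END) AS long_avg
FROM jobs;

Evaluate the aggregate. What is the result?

95.3

job_id=600: ✗
job_id=601: ✗
job_id=602: ✓ → 4
job_id=603: ✓ → 163
job_id=604: ✓ → 148
job_id=605: ✓ → 83
job_id=606: ✓ → 156
job_id=607: ✓ → 19
job_id=608: ✓ → 70
job_id=609: ✓ → 81
job_id=610: ✓ → 150
job_id=611: ✓ → 79
long_avg = (4 + 163 + 148 + 83 + 156 + 19 + 70 + 81 + 150 + 79) / 10 = 95.3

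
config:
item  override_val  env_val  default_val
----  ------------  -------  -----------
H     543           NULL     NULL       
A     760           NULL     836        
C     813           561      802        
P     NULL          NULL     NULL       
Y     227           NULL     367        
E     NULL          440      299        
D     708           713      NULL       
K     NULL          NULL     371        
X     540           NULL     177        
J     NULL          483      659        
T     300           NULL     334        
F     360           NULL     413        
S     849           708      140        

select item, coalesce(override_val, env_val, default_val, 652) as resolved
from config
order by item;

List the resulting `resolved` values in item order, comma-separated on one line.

760, 813, 708, 440, 360, 543, 483, 371, 652, 849, 300, 540, 227

item=A: override_val=760 → 760
item=C: override_val=813 → 813
item=D: override_val=708 → 708
item=E: override_val=NULL, env_val=440 → 440
item=F: override_val=360 → 360
item=H: override_val=543 → 543
item=J: override_val=NULL, env_val=483 → 483
item=K: override_val=NULL, env_val=NULL, default_val=371 → 371
item=P: override_val=NULL, env_val=NULL, default_val=NULL, → literal 652 → 652
item=S: override_val=849 → 849
item=T: override_val=300 → 300
item=X: override_val=540 → 540
item=Y: override_val=227 → 227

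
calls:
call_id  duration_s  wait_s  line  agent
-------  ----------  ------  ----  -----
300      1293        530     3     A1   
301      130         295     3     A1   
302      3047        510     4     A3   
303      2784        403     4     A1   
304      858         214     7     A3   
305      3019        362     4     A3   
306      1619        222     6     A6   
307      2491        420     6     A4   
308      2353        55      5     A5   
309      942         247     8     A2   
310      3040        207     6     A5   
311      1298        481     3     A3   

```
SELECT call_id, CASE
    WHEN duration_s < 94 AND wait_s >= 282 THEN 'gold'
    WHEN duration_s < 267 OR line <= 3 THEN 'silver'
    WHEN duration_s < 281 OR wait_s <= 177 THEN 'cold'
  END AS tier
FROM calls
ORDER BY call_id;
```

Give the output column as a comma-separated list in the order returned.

call_id=300: duration_s < 267 OR line <= 3 → silver
call_id=301: duration_s < 267 OR line <= 3 → silver
call_id=302: (no match → NULL) → NULL
call_id=303: (no match → NULL) → NULL
call_id=304: (no match → NULL) → NULL
call_id=305: (no match → NULL) → NULL
call_id=306: (no match → NULL) → NULL
call_id=307: (no match → NULL) → NULL
call_id=308: duration_s < 281 OR wait_s <= 177 → cold
call_id=309: (no match → NULL) → NULL
call_id=310: (no match → NULL) → NULL
call_id=311: duration_s < 267 OR line <= 3 → silver

silver, silver, NULL, NULL, NULL, NULL, NULL, NULL, cold, NULL, NULL, silver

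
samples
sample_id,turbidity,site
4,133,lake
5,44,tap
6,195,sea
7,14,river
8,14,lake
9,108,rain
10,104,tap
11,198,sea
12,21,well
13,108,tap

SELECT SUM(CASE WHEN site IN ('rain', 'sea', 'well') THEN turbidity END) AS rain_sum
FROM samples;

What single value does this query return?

sample_id=4: ✗
sample_id=5: ✗
sample_id=6: ✓ → 195
sample_id=7: ✗
sample_id=8: ✗
sample_id=9: ✓ → 108
sample_id=10: ✗
sample_id=11: ✓ → 198
sample_id=12: ✓ → 21
sample_id=13: ✗
rain_sum = 195 + 108 + 198 + 21 = 522

522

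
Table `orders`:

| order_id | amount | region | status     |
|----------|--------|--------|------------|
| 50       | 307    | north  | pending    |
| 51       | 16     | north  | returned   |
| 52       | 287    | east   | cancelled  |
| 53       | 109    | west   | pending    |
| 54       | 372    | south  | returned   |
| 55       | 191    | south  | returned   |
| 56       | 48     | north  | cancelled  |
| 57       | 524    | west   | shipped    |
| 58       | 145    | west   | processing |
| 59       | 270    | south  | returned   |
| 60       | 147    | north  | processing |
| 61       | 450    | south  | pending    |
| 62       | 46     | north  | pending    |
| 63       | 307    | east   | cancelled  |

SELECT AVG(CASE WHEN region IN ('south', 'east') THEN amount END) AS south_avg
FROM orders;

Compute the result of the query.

order_id=50: ✗
order_id=51: ✗
order_id=52: ✓ → 287
order_id=53: ✗
order_id=54: ✓ → 372
order_id=55: ✓ → 191
order_id=56: ✗
order_id=57: ✗
order_id=58: ✗
order_id=59: ✓ → 270
order_id=60: ✗
order_id=61: ✓ → 450
order_id=62: ✗
order_id=63: ✓ → 307
south_avg = (287 + 372 + 191 + 270 + 450 + 307) / 6 = 312.8333333333

312.8333333333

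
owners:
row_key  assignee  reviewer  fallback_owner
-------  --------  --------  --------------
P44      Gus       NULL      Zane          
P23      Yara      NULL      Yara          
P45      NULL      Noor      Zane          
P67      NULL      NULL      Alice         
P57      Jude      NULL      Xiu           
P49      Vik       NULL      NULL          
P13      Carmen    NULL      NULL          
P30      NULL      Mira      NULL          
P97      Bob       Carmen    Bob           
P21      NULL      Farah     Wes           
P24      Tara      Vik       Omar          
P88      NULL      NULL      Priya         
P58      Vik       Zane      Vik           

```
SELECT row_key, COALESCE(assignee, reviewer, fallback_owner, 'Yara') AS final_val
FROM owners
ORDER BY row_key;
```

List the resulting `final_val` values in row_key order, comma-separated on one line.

row_key=P13: assignee=Carmen → Carmen
row_key=P21: assignee=NULL, reviewer=Farah → Farah
row_key=P23: assignee=Yara → Yara
row_key=P24: assignee=Tara → Tara
row_key=P30: assignee=NULL, reviewer=Mira → Mira
row_key=P44: assignee=Gus → Gus
row_key=P45: assignee=NULL, reviewer=Noor → Noor
row_key=P49: assignee=Vik → Vik
row_key=P57: assignee=Jude → Jude
row_key=P58: assignee=Vik → Vik
row_key=P67: assignee=NULL, reviewer=NULL, fallback_owner=Alice → Alice
row_key=P88: assignee=NULL, reviewer=NULL, fallback_owner=Priya → Priya
row_key=P97: assignee=Bob → Bob

Carmen, Farah, Yara, Tara, Mira, Gus, Noor, Vik, Jude, Vik, Alice, Priya, Bob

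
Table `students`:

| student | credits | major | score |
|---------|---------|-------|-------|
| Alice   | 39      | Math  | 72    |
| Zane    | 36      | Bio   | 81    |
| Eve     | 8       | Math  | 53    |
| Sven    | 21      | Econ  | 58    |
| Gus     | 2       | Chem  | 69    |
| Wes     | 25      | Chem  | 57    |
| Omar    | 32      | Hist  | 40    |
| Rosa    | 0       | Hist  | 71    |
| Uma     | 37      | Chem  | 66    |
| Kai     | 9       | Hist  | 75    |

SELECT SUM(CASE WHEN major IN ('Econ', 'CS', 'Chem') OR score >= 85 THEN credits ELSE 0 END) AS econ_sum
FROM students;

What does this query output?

85

student=Alice: ✗
student=Zane: ✗
student=Eve: ✗
student=Sven: ✓ → 21
student=Gus: ✓ → 2
student=Wes: ✓ → 25
student=Omar: ✗
student=Rosa: ✗
student=Uma: ✓ → 37
student=Kai: ✗
econ_sum = 21 + 2 + 25 + 37 = 85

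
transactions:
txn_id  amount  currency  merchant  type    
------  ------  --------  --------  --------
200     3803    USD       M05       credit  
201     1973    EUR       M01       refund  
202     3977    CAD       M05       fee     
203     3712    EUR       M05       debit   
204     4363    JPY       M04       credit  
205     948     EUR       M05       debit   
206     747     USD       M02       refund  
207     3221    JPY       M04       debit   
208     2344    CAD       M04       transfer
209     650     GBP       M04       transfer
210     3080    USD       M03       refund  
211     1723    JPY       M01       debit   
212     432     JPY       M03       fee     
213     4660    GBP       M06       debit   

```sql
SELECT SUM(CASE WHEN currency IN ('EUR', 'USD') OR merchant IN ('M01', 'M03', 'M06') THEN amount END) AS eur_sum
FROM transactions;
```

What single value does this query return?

txn_id=200: ✓ → 3803
txn_id=201: ✓ → 1973
txn_id=202: ✗
txn_id=203: ✓ → 3712
txn_id=204: ✗
txn_id=205: ✓ → 948
txn_id=206: ✓ → 747
txn_id=207: ✗
txn_id=208: ✗
txn_id=209: ✗
txn_id=210: ✓ → 3080
txn_id=211: ✓ → 1723
txn_id=212: ✓ → 432
txn_id=213: ✓ → 4660
eur_sum = 3803 + 1973 + 3712 + 948 + 747 + 3080 + 1723 + 432 + 4660 = 21078

21078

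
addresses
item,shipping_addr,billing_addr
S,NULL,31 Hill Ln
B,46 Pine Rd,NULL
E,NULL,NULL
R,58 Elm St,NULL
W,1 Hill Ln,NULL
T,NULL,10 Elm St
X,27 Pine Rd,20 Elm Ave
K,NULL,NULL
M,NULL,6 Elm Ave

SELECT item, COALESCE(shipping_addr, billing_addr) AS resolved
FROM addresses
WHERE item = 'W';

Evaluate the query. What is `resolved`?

item = W: shipping_addr=1 Hill Ln, billing_addr=NULL.
shipping_addr=1 Hill Ln → 1 Hill Ln

1 Hill Ln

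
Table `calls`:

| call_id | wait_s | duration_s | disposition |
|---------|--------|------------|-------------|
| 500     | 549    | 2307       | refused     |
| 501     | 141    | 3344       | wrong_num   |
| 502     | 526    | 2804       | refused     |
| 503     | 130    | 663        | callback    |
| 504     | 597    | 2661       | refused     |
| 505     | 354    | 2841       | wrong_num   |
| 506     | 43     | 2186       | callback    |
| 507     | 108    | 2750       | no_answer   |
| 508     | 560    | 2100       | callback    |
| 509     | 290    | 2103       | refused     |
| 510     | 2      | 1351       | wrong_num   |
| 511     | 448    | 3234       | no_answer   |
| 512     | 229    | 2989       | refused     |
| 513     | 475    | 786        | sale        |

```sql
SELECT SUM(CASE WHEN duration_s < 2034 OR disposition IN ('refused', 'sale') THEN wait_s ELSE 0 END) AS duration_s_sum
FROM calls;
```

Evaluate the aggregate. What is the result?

call_id=500: ✓ → 549
call_id=501: ✗
call_id=502: ✓ → 526
call_id=503: ✓ → 130
call_id=504: ✓ → 597
call_id=505: ✗
call_id=506: ✗
call_id=507: ✗
call_id=508: ✗
call_id=509: ✓ → 290
call_id=510: ✓ → 2
call_id=511: ✗
call_id=512: ✓ → 229
call_id=513: ✓ → 475
duration_s_sum = 549 + 526 + 130 + 597 + 290 + 2 + 229 + 475 = 2798

2798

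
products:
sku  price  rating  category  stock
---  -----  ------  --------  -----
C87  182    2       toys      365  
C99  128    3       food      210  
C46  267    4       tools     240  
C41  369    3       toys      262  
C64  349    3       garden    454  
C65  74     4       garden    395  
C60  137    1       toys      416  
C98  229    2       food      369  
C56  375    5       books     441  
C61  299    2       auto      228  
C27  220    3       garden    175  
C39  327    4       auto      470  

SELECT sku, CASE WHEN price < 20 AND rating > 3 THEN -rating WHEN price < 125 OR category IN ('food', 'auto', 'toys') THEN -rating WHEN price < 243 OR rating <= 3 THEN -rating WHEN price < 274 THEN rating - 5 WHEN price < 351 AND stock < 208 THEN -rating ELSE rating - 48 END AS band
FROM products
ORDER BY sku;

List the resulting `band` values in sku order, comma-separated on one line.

sku=C27: price < 243 OR rating <= 3 → -3
sku=C39: price < 125 OR category IN ('food', 'auto', 'toys') → -4
sku=C41: price < 125 OR category IN ('food', 'auto', 'toys') → -3
sku=C46: price < 274 → -1
sku=C56: ELSE → -43
sku=C60: price < 125 OR category IN ('food', 'auto', 'toys') → -1
sku=C61: price < 125 OR category IN ('food', 'auto', 'toys') → -2
sku=C64: price < 243 OR rating <= 3 → -3
sku=C65: price < 125 OR category IN ('food', 'auto', 'toys') → -4
sku=C87: price < 125 OR category IN ('food', 'auto', 'toys') → -2
sku=C98: price < 125 OR category IN ('food', 'auto', 'toys') → -2
sku=C99: price < 125 OR category IN ('food', 'auto', 'toys') → -3

-3, -4, -3, -1, -43, -1, -2, -3, -4, -2, -2, -3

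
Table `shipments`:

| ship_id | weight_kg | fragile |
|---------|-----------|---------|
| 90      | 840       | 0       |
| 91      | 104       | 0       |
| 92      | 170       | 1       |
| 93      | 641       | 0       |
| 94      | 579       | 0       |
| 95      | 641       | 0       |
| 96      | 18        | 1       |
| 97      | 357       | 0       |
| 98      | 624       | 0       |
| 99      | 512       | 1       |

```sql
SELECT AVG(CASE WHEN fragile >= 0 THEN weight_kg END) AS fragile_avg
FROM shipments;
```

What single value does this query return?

ship_id=90: ✓ → 840
ship_id=91: ✓ → 104
ship_id=92: ✓ → 170
ship_id=93: ✓ → 641
ship_id=94: ✓ → 579
ship_id=95: ✓ → 641
ship_id=96: ✓ → 18
ship_id=97: ✓ → 357
ship_id=98: ✓ → 624
ship_id=99: ✓ → 512
fragile_avg = (840 + 104 + 170 + 641 + 579 + 641 + 18 + 357 + 624 + 512) / 10 = 448.6

448.6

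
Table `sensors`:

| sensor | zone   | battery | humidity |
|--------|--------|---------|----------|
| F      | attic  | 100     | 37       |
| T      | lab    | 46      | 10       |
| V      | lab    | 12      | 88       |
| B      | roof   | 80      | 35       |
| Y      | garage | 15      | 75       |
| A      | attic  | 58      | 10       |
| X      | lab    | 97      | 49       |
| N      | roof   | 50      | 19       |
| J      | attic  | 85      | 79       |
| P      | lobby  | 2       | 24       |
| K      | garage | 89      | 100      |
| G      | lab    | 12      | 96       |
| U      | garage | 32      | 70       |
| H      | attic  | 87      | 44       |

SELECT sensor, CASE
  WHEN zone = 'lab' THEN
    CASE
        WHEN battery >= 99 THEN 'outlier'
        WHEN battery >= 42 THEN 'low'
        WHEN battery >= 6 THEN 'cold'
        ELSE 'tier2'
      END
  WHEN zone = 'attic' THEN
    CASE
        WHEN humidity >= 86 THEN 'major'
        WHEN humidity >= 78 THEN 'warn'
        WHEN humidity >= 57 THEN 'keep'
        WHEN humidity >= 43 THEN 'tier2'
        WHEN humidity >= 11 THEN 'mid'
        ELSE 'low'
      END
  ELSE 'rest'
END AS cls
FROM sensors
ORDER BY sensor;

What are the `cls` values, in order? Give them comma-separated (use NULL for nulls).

sensor=A: zone='attic' → inner[ELSE] → low
sensor=B: zone='roof' → outer ELSE → rest
sensor=F: zone='attic' → inner[humidity >= 11] → mid
sensor=G: zone='lab' → inner[battery >= 6] → cold
sensor=H: zone='attic' → inner[humidity >= 43] → tier2
sensor=J: zone='attic' → inner[humidity >= 78] → warn
sensor=K: zone='garage' → outer ELSE → rest
sensor=N: zone='roof' → outer ELSE → rest
sensor=P: zone='lobby' → outer ELSE → rest
sensor=T: zone='lab' → inner[battery >= 42] → low
sensor=U: zone='garage' → outer ELSE → rest
sensor=V: zone='lab' → inner[battery >= 6] → cold
sensor=X: zone='lab' → inner[battery >= 42] → low
sensor=Y: zone='garage' → outer ELSE → rest

low, rest, mid, cold, tier2, warn, rest, rest, rest, low, rest, cold, low, rest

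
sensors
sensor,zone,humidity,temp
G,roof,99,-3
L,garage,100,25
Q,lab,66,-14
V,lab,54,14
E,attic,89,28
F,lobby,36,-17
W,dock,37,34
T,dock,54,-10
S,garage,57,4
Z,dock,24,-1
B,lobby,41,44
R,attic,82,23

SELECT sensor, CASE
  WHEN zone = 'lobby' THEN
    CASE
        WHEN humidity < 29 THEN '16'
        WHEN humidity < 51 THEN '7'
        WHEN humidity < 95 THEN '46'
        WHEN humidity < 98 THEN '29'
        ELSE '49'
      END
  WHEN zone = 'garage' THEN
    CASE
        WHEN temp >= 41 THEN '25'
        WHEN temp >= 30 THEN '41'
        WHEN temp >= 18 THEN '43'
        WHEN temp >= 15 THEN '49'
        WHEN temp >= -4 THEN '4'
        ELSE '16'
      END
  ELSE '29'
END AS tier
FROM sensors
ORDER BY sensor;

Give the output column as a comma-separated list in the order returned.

sensor=B: zone='lobby' → inner[humidity < 51] → 7
sensor=E: zone='attic' → outer ELSE → 29
sensor=F: zone='lobby' → inner[humidity < 51] → 7
sensor=G: zone='roof' → outer ELSE → 29
sensor=L: zone='garage' → inner[temp >= 18] → 43
sensor=Q: zone='lab' → outer ELSE → 29
sensor=R: zone='attic' → outer ELSE → 29
sensor=S: zone='garage' → inner[temp >= -4] → 4
sensor=T: zone='dock' → outer ELSE → 29
sensor=V: zone='lab' → outer ELSE → 29
sensor=W: zone='dock' → outer ELSE → 29
sensor=Z: zone='dock' → outer ELSE → 29

7, 29, 7, 29, 43, 29, 29, 4, 29, 29, 29, 29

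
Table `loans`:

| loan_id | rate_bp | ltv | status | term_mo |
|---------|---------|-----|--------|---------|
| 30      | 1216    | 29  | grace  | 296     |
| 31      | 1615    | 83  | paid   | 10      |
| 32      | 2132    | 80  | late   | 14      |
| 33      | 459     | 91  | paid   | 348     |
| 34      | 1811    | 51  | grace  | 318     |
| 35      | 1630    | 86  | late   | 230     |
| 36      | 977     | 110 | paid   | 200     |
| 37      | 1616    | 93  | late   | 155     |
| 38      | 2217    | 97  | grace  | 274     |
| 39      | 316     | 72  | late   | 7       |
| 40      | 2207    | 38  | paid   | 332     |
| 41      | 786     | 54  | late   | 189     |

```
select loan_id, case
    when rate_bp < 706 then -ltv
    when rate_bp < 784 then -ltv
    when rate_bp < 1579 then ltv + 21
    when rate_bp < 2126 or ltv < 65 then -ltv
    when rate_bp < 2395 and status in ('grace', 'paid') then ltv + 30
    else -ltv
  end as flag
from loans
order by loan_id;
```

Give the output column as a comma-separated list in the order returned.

50, -83, -80, -91, -51, -86, 131, -93, 127, -72, -38, 75

loan_id=30: rate_bp < 1579 → 50
loan_id=31: rate_bp < 2126 or ltv < 65 → -83
loan_id=32: ELSE → -80
loan_id=33: rate_bp < 706 → -91
loan_id=34: rate_bp < 2126 or ltv < 65 → -51
loan_id=35: rate_bp < 2126 or ltv < 65 → -86
loan_id=36: rate_bp < 1579 → 131
loan_id=37: rate_bp < 2126 or ltv < 65 → -93
loan_id=38: rate_bp < 2395 and status in ('grace', 'paid') → 127
loan_id=39: rate_bp < 706 → -72
loan_id=40: rate_bp < 2126 or ltv < 65 → -38
loan_id=41: rate_bp < 1579 → 75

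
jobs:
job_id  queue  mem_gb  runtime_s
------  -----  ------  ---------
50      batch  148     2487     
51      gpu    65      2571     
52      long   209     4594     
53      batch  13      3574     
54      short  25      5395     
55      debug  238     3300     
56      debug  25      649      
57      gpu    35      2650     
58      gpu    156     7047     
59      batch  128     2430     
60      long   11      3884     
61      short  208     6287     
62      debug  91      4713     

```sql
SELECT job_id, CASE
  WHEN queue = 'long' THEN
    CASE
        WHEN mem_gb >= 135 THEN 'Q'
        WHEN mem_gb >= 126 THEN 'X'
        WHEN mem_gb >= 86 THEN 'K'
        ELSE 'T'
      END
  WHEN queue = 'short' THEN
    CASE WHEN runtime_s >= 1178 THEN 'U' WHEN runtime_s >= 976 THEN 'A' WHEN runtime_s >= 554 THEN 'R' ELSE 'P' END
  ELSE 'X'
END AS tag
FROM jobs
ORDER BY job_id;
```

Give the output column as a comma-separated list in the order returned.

job_id=50: queue='batch' → outer ELSE → X
job_id=51: queue='gpu' → outer ELSE → X
job_id=52: queue='long' → inner[mem_gb >= 135] → Q
job_id=53: queue='batch' → outer ELSE → X
job_id=54: queue='short' → inner[runtime_s >= 1178] → U
job_id=55: queue='debug' → outer ELSE → X
job_id=56: queue='debug' → outer ELSE → X
job_id=57: queue='gpu' → outer ELSE → X
job_id=58: queue='gpu' → outer ELSE → X
job_id=59: queue='batch' → outer ELSE → X
job_id=60: queue='long' → inner[ELSE] → T
job_id=61: queue='short' → inner[runtime_s >= 1178] → U
job_id=62: queue='debug' → outer ELSE → X

X, X, Q, X, U, X, X, X, X, X, T, U, X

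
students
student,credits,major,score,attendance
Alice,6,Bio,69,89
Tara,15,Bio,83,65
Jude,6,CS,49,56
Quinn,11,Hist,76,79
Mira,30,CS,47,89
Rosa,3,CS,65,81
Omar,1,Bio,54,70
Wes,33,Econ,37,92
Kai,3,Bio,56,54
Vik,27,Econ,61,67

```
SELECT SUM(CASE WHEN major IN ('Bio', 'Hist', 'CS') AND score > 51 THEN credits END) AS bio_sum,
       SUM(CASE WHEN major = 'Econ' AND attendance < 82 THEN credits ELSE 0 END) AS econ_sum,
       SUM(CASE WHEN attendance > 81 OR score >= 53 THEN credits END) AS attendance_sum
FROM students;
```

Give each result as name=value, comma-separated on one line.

[bio_sum: major IN ('Bio', 'Hist', 'CS') AND score > 51]
student=Alice: ✓ → 6
student=Tara: ✓ → 15
student=Jude: ✗
student=Quinn: ✓ → 11
student=Mira: ✗
student=Rosa: ✓ → 3
student=Omar: ✓ → 1
student=Wes: ✗
student=Kai: ✓ → 3
student=Vik: ✗
bio_sum = 6 + 15 + 11 + 3 + 1 + 3 = 39
—
[econ_sum: major = 'Econ' AND attendance < 82]
student=Alice: ✗
student=Tara: ✗
student=Jude: ✗
student=Quinn: ✗
student=Mira: ✗
student=Rosa: ✗
student=Omar: ✗
student=Wes: ✗
student=Kai: ✗
student=Vik: ✓ → 27
econ_sum = 27
—
[attendance_sum: attendance > 81 OR score >= 53]
student=Alice: ✓ → 6
student=Tara: ✓ → 15
student=Jude: ✗
student=Quinn: ✓ → 11
student=Mira: ✓ → 30
student=Rosa: ✓ → 3
student=Omar: ✓ → 1
student=Wes: ✓ → 33
student=Kai: ✓ → 3
student=Vik: ✓ → 27
attendance_sum = 6 + 15 + 11 + 30 + 3 + 1 + 33 + 3 + 27 = 129

bio_sum=39, econ_sum=27, attendance_sum=129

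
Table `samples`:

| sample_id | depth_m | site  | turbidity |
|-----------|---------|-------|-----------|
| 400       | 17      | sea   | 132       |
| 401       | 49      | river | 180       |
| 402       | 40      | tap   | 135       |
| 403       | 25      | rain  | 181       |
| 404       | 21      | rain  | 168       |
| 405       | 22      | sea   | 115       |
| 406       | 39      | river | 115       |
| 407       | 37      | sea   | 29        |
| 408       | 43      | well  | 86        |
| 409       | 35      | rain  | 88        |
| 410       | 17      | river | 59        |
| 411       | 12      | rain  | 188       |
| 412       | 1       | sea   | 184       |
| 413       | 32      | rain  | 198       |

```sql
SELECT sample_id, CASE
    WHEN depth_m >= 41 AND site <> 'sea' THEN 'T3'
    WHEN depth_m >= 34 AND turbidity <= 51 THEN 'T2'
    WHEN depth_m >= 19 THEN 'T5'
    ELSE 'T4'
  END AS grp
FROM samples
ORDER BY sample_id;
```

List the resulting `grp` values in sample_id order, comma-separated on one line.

T4, T3, T5, T5, T5, T5, T5, T2, T3, T5, T4, T4, T4, T5

sample_id=400: ELSE → T4
sample_id=401: depth_m >= 41 AND site <> 'sea' → T3
sample_id=402: depth_m >= 19 → T5
sample_id=403: depth_m >= 19 → T5
sample_id=404: depth_m >= 19 → T5
sample_id=405: depth_m >= 19 → T5
sample_id=406: depth_m >= 19 → T5
sample_id=407: depth_m >= 34 AND turbidity <= 51 → T2
sample_id=408: depth_m >= 41 AND site <> 'sea' → T3
sample_id=409: depth_m >= 19 → T5
sample_id=410: ELSE → T4
sample_id=411: ELSE → T4
sample_id=412: ELSE → T4
sample_id=413: depth_m >= 19 → T5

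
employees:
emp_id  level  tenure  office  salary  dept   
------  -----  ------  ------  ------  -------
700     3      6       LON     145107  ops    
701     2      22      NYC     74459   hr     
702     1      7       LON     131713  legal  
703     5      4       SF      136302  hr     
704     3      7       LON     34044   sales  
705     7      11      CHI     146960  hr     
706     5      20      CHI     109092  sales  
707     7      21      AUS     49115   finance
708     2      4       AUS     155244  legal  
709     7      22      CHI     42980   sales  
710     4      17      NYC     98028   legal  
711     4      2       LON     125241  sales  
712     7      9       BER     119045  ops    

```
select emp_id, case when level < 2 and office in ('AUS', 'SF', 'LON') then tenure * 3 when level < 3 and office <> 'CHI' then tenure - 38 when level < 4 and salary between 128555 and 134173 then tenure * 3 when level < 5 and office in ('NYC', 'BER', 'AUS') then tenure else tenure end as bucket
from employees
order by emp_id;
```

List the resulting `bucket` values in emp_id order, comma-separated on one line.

6, -16, 21, 4, 7, 11, 20, 21, -34, 22, 17, 2, 9

emp_id=700: ELSE → 6
emp_id=701: level < 3 and office <> 'CHI' → -16
emp_id=702: level < 2 and office in ('AUS', 'SF', 'LON') → 21
emp_id=703: ELSE → 4
emp_id=704: ELSE → 7
emp_id=705: ELSE → 11
emp_id=706: ELSE → 20
emp_id=707: ELSE → 21
emp_id=708: level < 3 and office <> 'CHI' → -34
emp_id=709: ELSE → 22
emp_id=710: level < 5 and office in ('NYC', 'BER', 'AUS') → 17
emp_id=711: ELSE → 2
emp_id=712: ELSE → 9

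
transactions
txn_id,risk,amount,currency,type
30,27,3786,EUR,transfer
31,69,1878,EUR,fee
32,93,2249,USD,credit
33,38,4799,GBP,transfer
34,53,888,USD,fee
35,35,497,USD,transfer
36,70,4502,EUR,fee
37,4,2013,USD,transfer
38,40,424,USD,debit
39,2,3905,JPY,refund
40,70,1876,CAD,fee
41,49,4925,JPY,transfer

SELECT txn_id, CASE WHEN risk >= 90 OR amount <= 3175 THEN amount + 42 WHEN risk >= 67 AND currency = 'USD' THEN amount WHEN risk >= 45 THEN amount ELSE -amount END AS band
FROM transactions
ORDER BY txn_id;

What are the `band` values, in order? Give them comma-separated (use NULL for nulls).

txn_id=30: ELSE → -3786
txn_id=31: risk >= 90 OR amount <= 3175 → 1920
txn_id=32: risk >= 90 OR amount <= 3175 → 2291
txn_id=33: ELSE → -4799
txn_id=34: risk >= 90 OR amount <= 3175 → 930
txn_id=35: risk >= 90 OR amount <= 3175 → 539
txn_id=36: risk >= 45 → 4502
txn_id=37: risk >= 90 OR amount <= 3175 → 2055
txn_id=38: risk >= 90 OR amount <= 3175 → 466
txn_id=39: ELSE → -3905
txn_id=40: risk >= 90 OR amount <= 3175 → 1918
txn_id=41: risk >= 45 → 4925

-3786, 1920, 2291, -4799, 930, 539, 4502, 2055, 466, -3905, 1918, 4925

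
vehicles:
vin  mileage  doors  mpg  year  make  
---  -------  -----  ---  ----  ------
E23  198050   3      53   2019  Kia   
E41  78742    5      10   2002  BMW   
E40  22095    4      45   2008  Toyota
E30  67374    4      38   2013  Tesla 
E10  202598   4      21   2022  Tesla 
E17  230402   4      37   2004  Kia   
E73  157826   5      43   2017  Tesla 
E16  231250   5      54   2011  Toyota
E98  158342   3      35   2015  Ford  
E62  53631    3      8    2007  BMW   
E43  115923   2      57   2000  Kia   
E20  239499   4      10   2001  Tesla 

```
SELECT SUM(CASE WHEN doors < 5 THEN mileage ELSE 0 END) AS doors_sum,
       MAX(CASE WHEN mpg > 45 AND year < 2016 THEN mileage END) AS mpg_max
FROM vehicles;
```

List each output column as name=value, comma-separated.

[doors_sum: doors < 5]
vin=E23: ✓ → 198050
vin=E41: ✗
vin=E40: ✓ → 22095
vin=E30: ✓ → 67374
vin=E10: ✓ → 202598
vin=E17: ✓ → 230402
vin=E73: ✗
vin=E16: ✗
vin=E98: ✓ → 158342
vin=E62: ✓ → 53631
vin=E43: ✓ → 115923
vin=E20: ✓ → 239499
doors_sum = 198050 + 22095 + 67374 + 202598 + 230402 + 158342 + 53631 + 115923 + 239499 = 1287914
—
[mpg_max: mpg > 45 AND year < 2016]
vin=E23: ✗
vin=E41: ✗
vin=E40: ✗
vin=E30: ✗
vin=E10: ✗
vin=E17: ✗
vin=E73: ✗
vin=E16: ✓ → 231250
vin=E98: ✗
vin=E62: ✗
vin=E43: ✓ → 115923
vin=E20: ✗
mpg_max = MAX(231250, 115923) = 231250

doors_sum=1287914, mpg_max=231250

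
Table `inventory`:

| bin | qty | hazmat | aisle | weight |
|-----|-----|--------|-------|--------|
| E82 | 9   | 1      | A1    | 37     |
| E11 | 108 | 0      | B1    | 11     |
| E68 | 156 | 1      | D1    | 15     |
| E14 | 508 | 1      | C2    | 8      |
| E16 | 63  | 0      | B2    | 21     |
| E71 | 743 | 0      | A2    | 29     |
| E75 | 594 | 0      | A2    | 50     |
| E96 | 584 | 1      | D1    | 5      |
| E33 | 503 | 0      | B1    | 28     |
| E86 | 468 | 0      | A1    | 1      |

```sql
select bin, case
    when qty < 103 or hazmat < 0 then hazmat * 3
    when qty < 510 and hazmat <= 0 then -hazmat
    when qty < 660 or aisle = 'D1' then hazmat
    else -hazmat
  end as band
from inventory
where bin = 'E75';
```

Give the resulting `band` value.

0

bin = E75: qty=594, hazmat=0, aisle=A2, weight=50.
qty < 103 or hazmat < 0 → false
qty < 510 and hazmat <= 0 → false
qty < 660 or aisle = 'D1' → true → 0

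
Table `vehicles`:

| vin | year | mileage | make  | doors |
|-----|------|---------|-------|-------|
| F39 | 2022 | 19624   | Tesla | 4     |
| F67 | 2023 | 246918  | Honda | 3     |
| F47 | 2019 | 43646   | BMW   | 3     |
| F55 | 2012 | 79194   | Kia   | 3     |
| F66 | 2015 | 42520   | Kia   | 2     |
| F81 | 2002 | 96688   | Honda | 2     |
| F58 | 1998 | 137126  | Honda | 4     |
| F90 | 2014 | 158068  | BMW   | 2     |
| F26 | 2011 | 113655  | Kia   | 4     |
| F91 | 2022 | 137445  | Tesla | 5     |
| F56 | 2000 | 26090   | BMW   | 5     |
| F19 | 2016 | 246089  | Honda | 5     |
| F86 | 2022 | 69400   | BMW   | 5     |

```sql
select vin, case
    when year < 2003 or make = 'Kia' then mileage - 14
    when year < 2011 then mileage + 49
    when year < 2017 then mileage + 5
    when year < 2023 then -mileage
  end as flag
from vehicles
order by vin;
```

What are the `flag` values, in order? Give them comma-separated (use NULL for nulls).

246094, 113641, -19624, -43646, 79180, 26076, 137112, 42506, NULL, 96674, -69400, 158073, -137445

vin=F19: year < 2017 → 246094
vin=F26: year < 2003 or make = 'Kia' → 113641
vin=F39: year < 2023 → -19624
vin=F47: year < 2023 → -43646
vin=F55: year < 2003 or make = 'Kia' → 79180
vin=F56: year < 2003 or make = 'Kia' → 26076
vin=F58: year < 2003 or make = 'Kia' → 137112
vin=F66: year < 2003 or make = 'Kia' → 42506
vin=F67: (no match → NULL) → NULL
vin=F81: year < 2003 or make = 'Kia' → 96674
vin=F86: year < 2023 → -69400
vin=F90: year < 2017 → 158073
vin=F91: year < 2023 → -137445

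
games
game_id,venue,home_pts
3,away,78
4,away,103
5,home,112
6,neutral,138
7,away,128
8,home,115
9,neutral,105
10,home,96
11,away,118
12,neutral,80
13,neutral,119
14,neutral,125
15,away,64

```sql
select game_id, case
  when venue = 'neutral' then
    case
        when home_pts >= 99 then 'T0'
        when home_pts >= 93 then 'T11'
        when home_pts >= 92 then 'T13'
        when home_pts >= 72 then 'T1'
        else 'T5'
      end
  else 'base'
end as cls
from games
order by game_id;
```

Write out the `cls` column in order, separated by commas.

game_id=3: venue='away' → outer ELSE → base
game_id=4: venue='away' → outer ELSE → base
game_id=5: venue='home' → outer ELSE → base
game_id=6: venue='neutral' → inner[home_pts >= 99] → T0
game_id=7: venue='away' → outer ELSE → base
game_id=8: venue='home' → outer ELSE → base
game_id=9: venue='neutral' → inner[home_pts >= 99] → T0
game_id=10: venue='home' → outer ELSE → base
game_id=11: venue='away' → outer ELSE → base
game_id=12: venue='neutral' → inner[home_pts >= 72] → T1
game_id=13: venue='neutral' → inner[home_pts >= 99] → T0
game_id=14: venue='neutral' → inner[home_pts >= 99] → T0
game_id=15: venue='away' → outer ELSE → base

base, base, base, T0, base, base, T0, base, base, T1, T0, T0, base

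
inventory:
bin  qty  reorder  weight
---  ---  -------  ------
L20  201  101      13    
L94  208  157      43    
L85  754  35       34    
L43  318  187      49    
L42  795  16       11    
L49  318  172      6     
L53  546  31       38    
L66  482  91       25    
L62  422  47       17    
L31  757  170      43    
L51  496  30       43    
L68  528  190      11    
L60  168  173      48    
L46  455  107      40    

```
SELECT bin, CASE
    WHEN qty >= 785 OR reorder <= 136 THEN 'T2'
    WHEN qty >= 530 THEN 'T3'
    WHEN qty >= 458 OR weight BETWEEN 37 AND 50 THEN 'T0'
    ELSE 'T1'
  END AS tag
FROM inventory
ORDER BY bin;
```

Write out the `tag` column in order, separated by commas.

T2, T3, T2, T0, T2, T1, T2, T2, T0, T2, T2, T0, T2, T0

bin=L20: qty >= 785 OR reorder <= 136 → T2
bin=L31: qty >= 530 → T3
bin=L42: qty >= 785 OR reorder <= 136 → T2
bin=L43: qty >= 458 OR weight BETWEEN 37 AND 50 → T0
bin=L46: qty >= 785 OR reorder <= 136 → T2
bin=L49: ELSE → T1
bin=L51: qty >= 785 OR reorder <= 136 → T2
bin=L53: qty >= 785 OR reorder <= 136 → T2
bin=L60: qty >= 458 OR weight BETWEEN 37 AND 50 → T0
bin=L62: qty >= 785 OR reorder <= 136 → T2
bin=L66: qty >= 785 OR reorder <= 136 → T2
bin=L68: qty >= 458 OR weight BETWEEN 37 AND 50 → T0
bin=L85: qty >= 785 OR reorder <= 136 → T2
bin=L94: qty >= 458 OR weight BETWEEN 37 AND 50 → T0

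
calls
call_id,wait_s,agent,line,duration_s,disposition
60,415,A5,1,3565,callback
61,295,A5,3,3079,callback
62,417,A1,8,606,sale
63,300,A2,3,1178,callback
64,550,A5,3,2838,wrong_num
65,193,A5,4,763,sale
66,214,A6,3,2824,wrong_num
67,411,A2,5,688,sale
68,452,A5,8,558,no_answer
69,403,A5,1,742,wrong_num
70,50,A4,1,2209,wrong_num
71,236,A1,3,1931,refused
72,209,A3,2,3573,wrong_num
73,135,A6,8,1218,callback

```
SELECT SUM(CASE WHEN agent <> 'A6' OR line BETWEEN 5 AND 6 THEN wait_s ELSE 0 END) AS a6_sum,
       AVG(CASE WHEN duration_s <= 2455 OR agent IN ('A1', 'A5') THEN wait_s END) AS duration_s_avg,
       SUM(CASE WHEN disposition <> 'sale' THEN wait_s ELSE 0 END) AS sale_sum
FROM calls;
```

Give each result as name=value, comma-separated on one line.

a6_sum=3931, duration_s_avg=321.4166666667, sale_sum=3259

[a6_sum: agent <> 'A6' OR line BETWEEN 5 AND 6]
call_id=60: ✓ → 415
call_id=61: ✓ → 295
call_id=62: ✓ → 417
call_id=63: ✓ → 300
call_id=64: ✓ → 550
call_id=65: ✓ → 193
call_id=66: ✗
call_id=67: ✓ → 411
call_id=68: ✓ → 452
call_id=69: ✓ → 403
call_id=70: ✓ → 50
call_id=71: ✓ → 236
call_id=72: ✓ → 209
call_id=73: ✗
a6_sum = 415 + 295 + 417 + 300 + 550 + 193 + 411 + 452 + 403 + 50 + 236 + 209 = 3931
—
[duration_s_avg: duration_s <= 2455 OR agent IN ('A1', 'A5')]
call_id=60: ✓ → 415
call_id=61: ✓ → 295
call_id=62: ✓ → 417
call_id=63: ✓ → 300
call_id=64: ✓ → 550
call_id=65: ✓ → 193
call_id=66: ✗
call_id=67: ✓ → 411
call_id=68: ✓ → 452
call_id=69: ✓ → 403
call_id=70: ✓ → 50
call_id=71: ✓ → 236
call_id=72: ✗
call_id=73: ✓ → 135
duration_s_avg = (415 + 295 + 417 + 300 + 550 + 193 + 411 + 452 + 403 + 50 + 236 + 135) / 12 = 321.4166666667
—
[sale_sum: disposition <> 'sale']
call_id=60: ✓ → 415
call_id=61: ✓ → 295
call_id=62: ✗
call_id=63: ✓ → 300
call_id=64: ✓ → 550
call_id=65: ✗
call_id=66: ✓ → 214
call_id=67: ✗
call_id=68: ✓ → 452
call_id=69: ✓ → 403
call_id=70: ✓ → 50
call_id=71: ✓ → 236
call_id=72: ✓ → 209
call_id=73: ✓ → 135
sale_sum = 415 + 295 + 300 + 550 + 214 + 452 + 403 + 50 + 236 + 209 + 135 = 3259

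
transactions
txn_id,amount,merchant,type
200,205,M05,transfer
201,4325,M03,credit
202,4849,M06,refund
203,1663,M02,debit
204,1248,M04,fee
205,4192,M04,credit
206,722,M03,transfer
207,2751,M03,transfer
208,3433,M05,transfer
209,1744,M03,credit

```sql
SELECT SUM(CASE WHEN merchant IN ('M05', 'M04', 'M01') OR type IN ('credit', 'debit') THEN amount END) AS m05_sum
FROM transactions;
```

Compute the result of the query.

16810

txn_id=200: ✓ → 205
txn_id=201: ✓ → 4325
txn_id=202: ✗
txn_id=203: ✓ → 1663
txn_id=204: ✓ → 1248
txn_id=205: ✓ → 4192
txn_id=206: ✗
txn_id=207: ✗
txn_id=208: ✓ → 3433
txn_id=209: ✓ → 1744
m05_sum = 205 + 4325 + 1663 + 1248 + 4192 + 3433 + 1744 = 16810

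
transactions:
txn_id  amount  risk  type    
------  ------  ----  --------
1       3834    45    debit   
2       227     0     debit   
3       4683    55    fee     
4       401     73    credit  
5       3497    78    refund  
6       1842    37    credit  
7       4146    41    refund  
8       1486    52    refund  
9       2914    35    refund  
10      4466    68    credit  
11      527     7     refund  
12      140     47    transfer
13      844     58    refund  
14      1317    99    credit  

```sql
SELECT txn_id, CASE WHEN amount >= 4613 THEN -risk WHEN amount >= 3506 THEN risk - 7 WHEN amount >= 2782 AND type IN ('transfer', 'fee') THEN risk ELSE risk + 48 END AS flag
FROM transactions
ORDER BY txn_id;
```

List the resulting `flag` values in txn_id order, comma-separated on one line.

txn_id=1: amount >= 3506 → 38
txn_id=2: ELSE → 48
txn_id=3: amount >= 4613 → -55
txn_id=4: ELSE → 121
txn_id=5: ELSE → 126
txn_id=6: ELSE → 85
txn_id=7: amount >= 3506 → 34
txn_id=8: ELSE → 100
txn_id=9: ELSE → 83
txn_id=10: amount >= 3506 → 61
txn_id=11: ELSE → 55
txn_id=12: ELSE → 95
txn_id=13: ELSE → 106
txn_id=14: ELSE → 147

38, 48, -55, 121, 126, 85, 34, 100, 83, 61, 55, 95, 106, 147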